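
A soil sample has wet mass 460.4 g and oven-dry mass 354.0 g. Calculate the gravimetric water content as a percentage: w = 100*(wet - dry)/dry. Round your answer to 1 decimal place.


Step 1: Water mass = wet - dry = 460.4 - 354.0 = 106.4 g
Step 2: w = 100 * water mass / dry mass
Step 3: w = 100 * 106.4 / 354.0 = 30.1%

30.1


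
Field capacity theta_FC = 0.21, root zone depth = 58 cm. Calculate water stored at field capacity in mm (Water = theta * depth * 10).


Step 1: Water (mm) = theta_FC * depth (cm) * 10
Step 2: Water = 0.21 * 58 * 10
Step 3: Water = 121.8 mm

121.8


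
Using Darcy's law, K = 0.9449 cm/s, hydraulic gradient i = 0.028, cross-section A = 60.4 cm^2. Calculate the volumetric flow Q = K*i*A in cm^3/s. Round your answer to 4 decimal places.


Step 1: Apply Darcy's law: Q = K * i * A
Step 2: Q = 0.9449 * 0.028 * 60.4
Step 3: Q = 1.598 cm^3/s

1.598


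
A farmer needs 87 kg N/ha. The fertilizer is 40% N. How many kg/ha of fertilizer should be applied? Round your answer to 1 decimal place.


Step 1: Fertilizer rate = target N / (N content / 100)
Step 2: Rate = 87 / (40 / 100)
Step 3: Rate = 87 / 0.4
Step 4: Rate = 217.5 kg/ha

217.5


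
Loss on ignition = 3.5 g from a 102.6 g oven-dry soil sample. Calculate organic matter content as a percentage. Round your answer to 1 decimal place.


Step 1: OM% = 100 * LOI / sample mass
Step 2: OM = 100 * 3.5 / 102.6
Step 3: OM = 3.4%

3.4


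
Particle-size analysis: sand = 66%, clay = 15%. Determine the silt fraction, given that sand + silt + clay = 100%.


Step 1: sand + silt + clay = 100%
Step 2: silt = 100 - sand - clay
Step 3: silt = 100 - 66 - 15
Step 4: silt = 19%

19


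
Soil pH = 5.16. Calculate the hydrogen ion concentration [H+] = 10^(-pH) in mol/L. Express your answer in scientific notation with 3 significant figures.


Step 1: [H+] = 10^(-pH)
Step 2: [H+] = 10^(-5.16)
Step 3: [H+] = 6.92e-06 mol/L

6.92e-06


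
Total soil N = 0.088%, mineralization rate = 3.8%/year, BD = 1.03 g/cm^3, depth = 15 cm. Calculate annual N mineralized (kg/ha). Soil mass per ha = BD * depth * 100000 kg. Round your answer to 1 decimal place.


Step 1: Soil mass per ha = BD * depth * 100000 = 1.03 * 15 * 100000 = 1545000 kg
Step 2: Total N pool = soil mass * N%/100 = 1545000 * 0.088/100 = 1359.6 kg/ha
Step 3: N mineralized = N pool * rate%/100 = 1359.6 * 3.8/100 = 51.7 kg/ha/yr

51.7


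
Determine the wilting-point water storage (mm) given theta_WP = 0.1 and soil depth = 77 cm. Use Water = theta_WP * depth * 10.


Step 1: Water (mm) = theta_WP * depth * 10
Step 2: Water = 0.1 * 77 * 10
Step 3: Water = 77.0 mm

77.0


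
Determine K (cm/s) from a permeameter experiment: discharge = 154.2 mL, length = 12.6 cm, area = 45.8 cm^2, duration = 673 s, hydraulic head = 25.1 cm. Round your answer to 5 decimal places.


Step 1: K = Q * L / (A * t * h)
Step 2: Numerator = 154.2 * 12.6 = 1942.92
Step 3: Denominator = 45.8 * 673 * 25.1 = 773667.34
Step 4: K = 1942.92 / 773667.34 = 0.00251 cm/s

0.00251


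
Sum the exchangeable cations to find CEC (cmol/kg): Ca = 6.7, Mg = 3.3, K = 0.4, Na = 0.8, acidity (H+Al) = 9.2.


Step 1: CEC = Ca + Mg + K + Na + (H+Al)
Step 2: CEC = 6.7 + 3.3 + 0.4 + 0.8 + 9.2
Step 3: CEC = 20.4 cmol/kg

20.4


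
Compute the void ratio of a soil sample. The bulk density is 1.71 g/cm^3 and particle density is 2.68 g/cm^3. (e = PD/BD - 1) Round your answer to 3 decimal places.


Step 1: e = PD / BD - 1
Step 2: e = 2.68 / 1.71 - 1
Step 3: e = 1.56725 - 1
Step 4: e = 0.567

0.567


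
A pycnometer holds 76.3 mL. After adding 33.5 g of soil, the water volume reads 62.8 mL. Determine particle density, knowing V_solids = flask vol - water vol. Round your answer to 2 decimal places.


Step 1: Volume of solids = flask volume - water volume with soil
Step 2: V_solids = 76.3 - 62.8 = 13.5 mL
Step 3: Particle density = mass / V_solids = 33.5 / 13.5 = 2.48 g/cm^3

2.48


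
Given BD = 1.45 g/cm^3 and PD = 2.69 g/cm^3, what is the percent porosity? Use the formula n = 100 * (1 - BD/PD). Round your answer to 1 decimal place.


Step 1: Formula: n = 100 * (1 - BD / PD)
Step 2: n = 100 * (1 - 1.45 / 2.69)
Step 3: n = 100 * (1 - 0.53903)
Step 4: n = 46.1%

46.1


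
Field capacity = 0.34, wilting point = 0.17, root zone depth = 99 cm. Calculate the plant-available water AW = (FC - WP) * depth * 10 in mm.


Step 1: Available water = (FC - WP) * depth * 10
Step 2: AW = (0.34 - 0.17) * 99 * 10
Step 3: AW = 0.17 * 99 * 10
Step 4: AW = 168.3 mm

168.3


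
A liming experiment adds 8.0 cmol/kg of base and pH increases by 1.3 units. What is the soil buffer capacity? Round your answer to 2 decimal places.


Step 1: BC = change in base / change in pH
Step 2: BC = 8.0 / 1.3
Step 3: BC = 6.15 cmol/(kg*pH unit)

6.15


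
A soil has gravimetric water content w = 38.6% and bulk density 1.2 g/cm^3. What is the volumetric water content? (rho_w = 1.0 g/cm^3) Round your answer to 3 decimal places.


Step 1: theta = (w / 100) * BD / rho_w
Step 2: theta = (38.6 / 100) * 1.2 / 1.0
Step 3: theta = 0.386 * 1.2
Step 4: theta = 0.463

0.463


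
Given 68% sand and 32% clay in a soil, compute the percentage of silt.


Step 1: sand + silt + clay = 100%
Step 2: silt = 100 - sand - clay
Step 3: silt = 100 - 68 - 32
Step 4: silt = 0%

0


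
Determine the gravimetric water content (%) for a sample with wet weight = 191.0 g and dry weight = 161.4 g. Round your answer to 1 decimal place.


Step 1: Water mass = wet - dry = 191.0 - 161.4 = 29.6 g
Step 2: w = 100 * water mass / dry mass
Step 3: w = 100 * 29.6 / 161.4 = 18.3%

18.3


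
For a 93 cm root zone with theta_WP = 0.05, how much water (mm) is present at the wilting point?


Step 1: Water (mm) = theta_WP * depth * 10
Step 2: Water = 0.05 * 93 * 10
Step 3: Water = 46.5 mm

46.5


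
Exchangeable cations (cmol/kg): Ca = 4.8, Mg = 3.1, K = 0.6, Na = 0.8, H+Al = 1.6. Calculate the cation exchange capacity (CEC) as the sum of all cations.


Step 1: CEC = Ca + Mg + K + Na + (H+Al)
Step 2: CEC = 4.8 + 3.1 + 0.6 + 0.8 + 1.6
Step 3: CEC = 10.9 cmol/kg

10.9


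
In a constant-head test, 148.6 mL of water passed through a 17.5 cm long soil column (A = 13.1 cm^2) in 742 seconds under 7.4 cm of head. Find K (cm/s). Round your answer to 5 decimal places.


Step 1: K = Q * L / (A * t * h)
Step 2: Numerator = 148.6 * 17.5 = 2600.5
Step 3: Denominator = 13.1 * 742 * 7.4 = 71929.48
Step 4: K = 2600.5 / 71929.48 = 0.03615 cm/s

0.03615


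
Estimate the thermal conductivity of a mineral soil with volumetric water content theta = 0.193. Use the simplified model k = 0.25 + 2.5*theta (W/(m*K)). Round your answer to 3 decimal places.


Step 1: k = 0.25 + 2.5 * theta
Step 2: k = 0.25 + 2.5 * 0.193
Step 3: k = 0.25 + 0.483
Step 4: k = 0.733 W/(m*K)

0.733


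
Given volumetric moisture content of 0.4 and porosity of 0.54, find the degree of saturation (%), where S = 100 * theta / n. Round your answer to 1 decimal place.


Step 1: S = 100 * theta_v / n
Step 2: S = 100 * 0.4 / 0.54
Step 3: S = 74.1%

74.1


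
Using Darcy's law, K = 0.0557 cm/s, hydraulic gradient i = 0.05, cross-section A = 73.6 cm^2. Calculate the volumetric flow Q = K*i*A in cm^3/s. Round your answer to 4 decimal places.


Step 1: Apply Darcy's law: Q = K * i * A
Step 2: Q = 0.0557 * 0.05 * 73.6
Step 3: Q = 0.205 cm^3/s

0.205


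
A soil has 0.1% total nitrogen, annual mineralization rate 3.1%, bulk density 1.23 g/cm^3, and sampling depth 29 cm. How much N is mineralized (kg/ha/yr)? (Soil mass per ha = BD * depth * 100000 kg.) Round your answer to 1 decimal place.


Step 1: Soil mass per ha = BD * depth * 100000 = 1.23 * 29 * 100000 = 3567000 kg
Step 2: Total N pool = soil mass * N%/100 = 3567000 * 0.1/100 = 3567.0 kg/ha
Step 3: N mineralized = N pool * rate%/100 = 3567.0 * 3.1/100 = 110.6 kg/ha/yr

110.6


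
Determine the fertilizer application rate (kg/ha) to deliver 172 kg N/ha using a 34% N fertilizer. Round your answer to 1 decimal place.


Step 1: Fertilizer rate = target N / (N content / 100)
Step 2: Rate = 172 / (34 / 100)
Step 3: Rate = 172 / 0.34
Step 4: Rate = 505.9 kg/ha

505.9


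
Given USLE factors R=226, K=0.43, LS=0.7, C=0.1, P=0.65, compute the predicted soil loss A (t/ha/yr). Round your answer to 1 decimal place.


Step 1: A = R * K * LS * C * P
Step 2: R * K = 226 * 0.43 = 97.18
Step 3: (R*K) * LS = 97.18 * 0.7 = 68.026
Step 4: * C * P = 68.026 * 0.1 * 0.65 = 4.4
Step 5: A = 4.4 t/(ha*yr)

4.4


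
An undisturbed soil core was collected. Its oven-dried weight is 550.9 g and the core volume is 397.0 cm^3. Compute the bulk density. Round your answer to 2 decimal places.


Step 1: Identify the formula: BD = dry mass / volume
Step 2: Substitute values: BD = 550.9 / 397.0
Step 3: BD = 1.39 g/cm^3

1.39


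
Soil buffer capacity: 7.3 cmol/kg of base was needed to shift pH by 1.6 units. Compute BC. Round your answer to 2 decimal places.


Step 1: BC = change in base / change in pH
Step 2: BC = 7.3 / 1.6
Step 3: BC = 4.56 cmol/(kg*pH unit)

4.56


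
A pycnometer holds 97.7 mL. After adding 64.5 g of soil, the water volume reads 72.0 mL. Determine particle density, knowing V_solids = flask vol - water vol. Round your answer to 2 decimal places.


Step 1: Volume of solids = flask volume - water volume with soil
Step 2: V_solids = 97.7 - 72.0 = 25.7 mL
Step 3: Particle density = mass / V_solids = 64.5 / 25.7 = 2.51 g/cm^3

2.51


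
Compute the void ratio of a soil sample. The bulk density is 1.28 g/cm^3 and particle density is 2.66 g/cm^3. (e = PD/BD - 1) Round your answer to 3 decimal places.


Step 1: e = PD / BD - 1
Step 2: e = 2.66 / 1.28 - 1
Step 3: e = 2.07813 - 1
Step 4: e = 1.078

1.078


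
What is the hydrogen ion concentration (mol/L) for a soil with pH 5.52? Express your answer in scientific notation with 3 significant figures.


Step 1: [H+] = 10^(-pH)
Step 2: [H+] = 10^(-5.52)
Step 3: [H+] = 3.02e-06 mol/L

3.02e-06


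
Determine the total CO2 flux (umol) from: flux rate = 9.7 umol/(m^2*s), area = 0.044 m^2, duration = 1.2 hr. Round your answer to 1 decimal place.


Step 1: Convert time to seconds: 1.2 hr * 3600 = 4320.0 s
Step 2: Total = flux * area * time_s
Step 3: Total = 9.7 * 0.044 * 4320.0
Step 4: Total = 1843.8 umol

1843.8


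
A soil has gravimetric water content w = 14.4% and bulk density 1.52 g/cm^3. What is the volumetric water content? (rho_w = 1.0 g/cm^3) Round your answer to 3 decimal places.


Step 1: theta = (w / 100) * BD / rho_w
Step 2: theta = (14.4 / 100) * 1.52 / 1.0
Step 3: theta = 0.144 * 1.52
Step 4: theta = 0.219

0.219


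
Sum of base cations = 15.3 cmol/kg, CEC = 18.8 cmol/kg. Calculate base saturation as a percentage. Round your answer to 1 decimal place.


Step 1: BS = 100 * (sum of bases) / CEC
Step 2: BS = 100 * 15.3 / 18.8
Step 3: BS = 81.4%

81.4


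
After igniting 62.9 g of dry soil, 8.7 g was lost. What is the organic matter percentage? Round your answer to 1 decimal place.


Step 1: OM% = 100 * LOI / sample mass
Step 2: OM = 100 * 8.7 / 62.9
Step 3: OM = 13.8%

13.8


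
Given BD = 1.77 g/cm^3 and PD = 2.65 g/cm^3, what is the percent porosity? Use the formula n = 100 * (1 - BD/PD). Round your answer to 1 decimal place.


Step 1: Formula: n = 100 * (1 - BD / PD)
Step 2: n = 100 * (1 - 1.77 / 2.65)
Step 3: n = 100 * (1 - 0.66792)
Step 4: n = 33.2%

33.2


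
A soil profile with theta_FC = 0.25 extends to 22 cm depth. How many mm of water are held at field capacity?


Step 1: Water (mm) = theta_FC * depth (cm) * 10
Step 2: Water = 0.25 * 22 * 10
Step 3: Water = 55.0 mm

55.0


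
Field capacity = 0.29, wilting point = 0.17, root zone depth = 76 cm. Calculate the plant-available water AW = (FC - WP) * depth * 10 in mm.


Step 1: Available water = (FC - WP) * depth * 10
Step 2: AW = (0.29 - 0.17) * 76 * 10
Step 3: AW = 0.12 * 76 * 10
Step 4: AW = 91.2 mm

91.2


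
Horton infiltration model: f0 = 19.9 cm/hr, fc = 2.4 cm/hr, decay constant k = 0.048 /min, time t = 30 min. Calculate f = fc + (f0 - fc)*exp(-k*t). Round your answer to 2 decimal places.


Step 1: f = fc + (f0 - fc) * exp(-k * t)
Step 2: exp(-0.048 * 30) = 0.236928
Step 3: f = 2.4 + (19.9 - 2.4) * 0.236928
Step 4: f = 2.4 + 17.5 * 0.236928
Step 5: f = 6.55 cm/hr

6.55


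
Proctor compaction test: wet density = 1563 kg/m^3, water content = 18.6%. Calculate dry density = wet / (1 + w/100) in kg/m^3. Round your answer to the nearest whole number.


Step 1: Dry density = wet density / (1 + w/100)
Step 2: Dry density = 1563 / (1 + 18.6/100)
Step 3: Dry density = 1563 / 1.186
Step 4: Dry density = 1318 kg/m^3

1318


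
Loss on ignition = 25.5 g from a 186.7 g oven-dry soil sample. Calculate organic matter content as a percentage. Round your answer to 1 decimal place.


Step 1: OM% = 100 * LOI / sample mass
Step 2: OM = 100 * 25.5 / 186.7
Step 3: OM = 13.7%

13.7


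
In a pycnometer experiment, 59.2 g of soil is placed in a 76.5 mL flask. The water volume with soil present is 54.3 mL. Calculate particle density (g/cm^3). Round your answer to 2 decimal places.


Step 1: Volume of solids = flask volume - water volume with soil
Step 2: V_solids = 76.5 - 54.3 = 22.2 mL
Step 3: Particle density = mass / V_solids = 59.2 / 22.2 = 2.67 g/cm^3

2.67


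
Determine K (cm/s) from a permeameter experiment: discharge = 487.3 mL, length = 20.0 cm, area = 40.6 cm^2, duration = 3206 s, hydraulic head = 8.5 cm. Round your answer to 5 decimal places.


Step 1: K = Q * L / (A * t * h)
Step 2: Numerator = 487.3 * 20.0 = 9746.0
Step 3: Denominator = 40.6 * 3206 * 8.5 = 1106390.6
Step 4: K = 9746.0 / 1106390.6 = 0.00881 cm/s

0.00881


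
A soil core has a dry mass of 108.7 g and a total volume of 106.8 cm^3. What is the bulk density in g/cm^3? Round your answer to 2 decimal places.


Step 1: Identify the formula: BD = dry mass / volume
Step 2: Substitute values: BD = 108.7 / 106.8
Step 3: BD = 1.02 g/cm^3

1.02


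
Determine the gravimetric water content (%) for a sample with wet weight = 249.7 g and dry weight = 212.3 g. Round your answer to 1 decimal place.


Step 1: Water mass = wet - dry = 249.7 - 212.3 = 37.4 g
Step 2: w = 100 * water mass / dry mass
Step 3: w = 100 * 37.4 / 212.3 = 17.6%

17.6


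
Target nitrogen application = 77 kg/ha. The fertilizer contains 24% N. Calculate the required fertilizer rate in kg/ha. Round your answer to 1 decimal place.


Step 1: Fertilizer rate = target N / (N content / 100)
Step 2: Rate = 77 / (24 / 100)
Step 3: Rate = 77 / 0.24
Step 4: Rate = 320.8 kg/ha

320.8


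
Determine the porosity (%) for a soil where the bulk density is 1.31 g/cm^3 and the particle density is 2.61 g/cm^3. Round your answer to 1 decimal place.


Step 1: Formula: n = 100 * (1 - BD / PD)
Step 2: n = 100 * (1 - 1.31 / 2.61)
Step 3: n = 100 * (1 - 0.50192)
Step 4: n = 49.8%

49.8


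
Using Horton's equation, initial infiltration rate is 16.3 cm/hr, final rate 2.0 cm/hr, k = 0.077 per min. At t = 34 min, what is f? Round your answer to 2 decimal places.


Step 1: f = fc + (f0 - fc) * exp(-k * t)
Step 2: exp(-0.077 * 34) = 0.072949
Step 3: f = 2.0 + (16.3 - 2.0) * 0.072949
Step 4: f = 2.0 + 14.3 * 0.072949
Step 5: f = 3.04 cm/hr

3.04


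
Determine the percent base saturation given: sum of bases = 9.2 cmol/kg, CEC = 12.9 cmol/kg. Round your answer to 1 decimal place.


Step 1: BS = 100 * (sum of bases) / CEC
Step 2: BS = 100 * 9.2 / 12.9
Step 3: BS = 71.3%

71.3


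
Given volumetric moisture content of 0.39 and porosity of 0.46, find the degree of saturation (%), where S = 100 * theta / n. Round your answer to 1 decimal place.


Step 1: S = 100 * theta_v / n
Step 2: S = 100 * 0.39 / 0.46
Step 3: S = 84.8%

84.8


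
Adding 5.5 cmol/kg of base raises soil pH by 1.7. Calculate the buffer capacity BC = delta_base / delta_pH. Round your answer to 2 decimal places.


Step 1: BC = change in base / change in pH
Step 2: BC = 5.5 / 1.7
Step 3: BC = 3.24 cmol/(kg*pH unit)

3.24


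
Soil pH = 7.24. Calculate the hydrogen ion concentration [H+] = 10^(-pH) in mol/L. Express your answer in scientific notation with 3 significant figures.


Step 1: [H+] = 10^(-pH)
Step 2: [H+] = 10^(-7.24)
Step 3: [H+] = 5.75e-08 mol/L

5.75e-08


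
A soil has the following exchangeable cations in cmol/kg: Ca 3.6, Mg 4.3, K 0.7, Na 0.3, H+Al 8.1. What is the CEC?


Step 1: CEC = Ca + Mg + K + Na + (H+Al)
Step 2: CEC = 3.6 + 4.3 + 0.7 + 0.3 + 8.1
Step 3: CEC = 17.0 cmol/kg

17.0


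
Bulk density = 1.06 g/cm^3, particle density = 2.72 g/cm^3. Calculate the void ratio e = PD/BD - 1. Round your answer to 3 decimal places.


Step 1: e = PD / BD - 1
Step 2: e = 2.72 / 1.06 - 1
Step 3: e = 2.56604 - 1
Step 4: e = 1.566

1.566


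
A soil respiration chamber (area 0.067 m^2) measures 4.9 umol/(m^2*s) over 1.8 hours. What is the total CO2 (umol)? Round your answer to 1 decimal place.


Step 1: Convert time to seconds: 1.8 hr * 3600 = 6480.0 s
Step 2: Total = flux * area * time_s
Step 3: Total = 4.9 * 0.067 * 6480.0
Step 4: Total = 2127.4 umol

2127.4


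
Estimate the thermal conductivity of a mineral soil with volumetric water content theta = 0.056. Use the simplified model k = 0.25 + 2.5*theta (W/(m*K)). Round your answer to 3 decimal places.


Step 1: k = 0.25 + 2.5 * theta
Step 2: k = 0.25 + 2.5 * 0.056
Step 3: k = 0.25 + 0.14
Step 4: k = 0.39 W/(m*K)

0.39


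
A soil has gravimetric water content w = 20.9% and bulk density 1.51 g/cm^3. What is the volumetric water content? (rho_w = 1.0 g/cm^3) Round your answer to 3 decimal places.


Step 1: theta = (w / 100) * BD / rho_w
Step 2: theta = (20.9 / 100) * 1.51 / 1.0
Step 3: theta = 0.209 * 1.51
Step 4: theta = 0.316

0.316


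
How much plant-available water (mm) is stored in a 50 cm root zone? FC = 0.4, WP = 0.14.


Step 1: Available water = (FC - WP) * depth * 10
Step 2: AW = (0.4 - 0.14) * 50 * 10
Step 3: AW = 0.26 * 50 * 10
Step 4: AW = 130.0 mm

130.0


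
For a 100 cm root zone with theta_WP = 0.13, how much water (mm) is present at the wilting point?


Step 1: Water (mm) = theta_WP * depth * 10
Step 2: Water = 0.13 * 100 * 10
Step 3: Water = 130.0 mm

130.0


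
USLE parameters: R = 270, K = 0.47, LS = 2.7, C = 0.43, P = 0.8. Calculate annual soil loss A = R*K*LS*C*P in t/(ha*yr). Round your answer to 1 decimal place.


Step 1: A = R * K * LS * C * P
Step 2: R * K = 270 * 0.47 = 126.9
Step 3: (R*K) * LS = 126.9 * 2.7 = 342.63
Step 4: * C * P = 342.63 * 0.43 * 0.8 = 117.9
Step 5: A = 117.9 t/(ha*yr)

117.9


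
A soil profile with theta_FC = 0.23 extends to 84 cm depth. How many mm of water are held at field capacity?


Step 1: Water (mm) = theta_FC * depth (cm) * 10
Step 2: Water = 0.23 * 84 * 10
Step 3: Water = 193.2 mm

193.2


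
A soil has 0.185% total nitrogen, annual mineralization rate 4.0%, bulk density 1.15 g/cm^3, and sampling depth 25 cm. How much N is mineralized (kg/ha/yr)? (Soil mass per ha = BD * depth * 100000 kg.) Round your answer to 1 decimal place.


Step 1: Soil mass per ha = BD * depth * 100000 = 1.15 * 25 * 100000 = 2875000 kg
Step 2: Total N pool = soil mass * N%/100 = 2875000 * 0.185/100 = 5318.75 kg/ha
Step 3: N mineralized = N pool * rate%/100 = 5318.75 * 4.0/100 = 212.8 kg/ha/yr

212.8


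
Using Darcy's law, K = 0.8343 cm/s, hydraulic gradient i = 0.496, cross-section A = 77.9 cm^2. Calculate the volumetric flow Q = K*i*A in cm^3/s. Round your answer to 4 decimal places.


Step 1: Apply Darcy's law: Q = K * i * A
Step 2: Q = 0.8343 * 0.496 * 77.9
Step 3: Q = 32.236 cm^3/s

32.236


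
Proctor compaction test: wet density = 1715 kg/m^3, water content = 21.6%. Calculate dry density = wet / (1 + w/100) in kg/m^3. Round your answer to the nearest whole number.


Step 1: Dry density = wet density / (1 + w/100)
Step 2: Dry density = 1715 / (1 + 21.6/100)
Step 3: Dry density = 1715 / 1.216
Step 4: Dry density = 1410 kg/m^3

1410


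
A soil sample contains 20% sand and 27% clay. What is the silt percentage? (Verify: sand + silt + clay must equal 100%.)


Step 1: sand + silt + clay = 100%
Step 2: silt = 100 - sand - clay
Step 3: silt = 100 - 20 - 27
Step 4: silt = 53%

53


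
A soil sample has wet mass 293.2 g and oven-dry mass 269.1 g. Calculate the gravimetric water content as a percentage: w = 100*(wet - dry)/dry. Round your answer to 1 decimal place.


Step 1: Water mass = wet - dry = 293.2 - 269.1 = 24.1 g
Step 2: w = 100 * water mass / dry mass
Step 3: w = 100 * 24.1 / 269.1 = 9.0%

9.0


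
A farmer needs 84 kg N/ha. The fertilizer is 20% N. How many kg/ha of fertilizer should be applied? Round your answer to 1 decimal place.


Step 1: Fertilizer rate = target N / (N content / 100)
Step 2: Rate = 84 / (20 / 100)
Step 3: Rate = 84 / 0.2
Step 4: Rate = 420.0 kg/ha

420.0


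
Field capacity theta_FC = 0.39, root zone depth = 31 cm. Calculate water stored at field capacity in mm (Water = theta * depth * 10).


Step 1: Water (mm) = theta_FC * depth (cm) * 10
Step 2: Water = 0.39 * 31 * 10
Step 3: Water = 120.9 mm

120.9


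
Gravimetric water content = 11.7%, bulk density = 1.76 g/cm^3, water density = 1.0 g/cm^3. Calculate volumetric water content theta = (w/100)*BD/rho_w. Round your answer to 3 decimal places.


Step 1: theta = (w / 100) * BD / rho_w
Step 2: theta = (11.7 / 100) * 1.76 / 1.0
Step 3: theta = 0.117 * 1.76
Step 4: theta = 0.206

0.206


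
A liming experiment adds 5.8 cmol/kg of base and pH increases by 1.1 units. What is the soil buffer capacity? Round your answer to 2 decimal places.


Step 1: BC = change in base / change in pH
Step 2: BC = 5.8 / 1.1
Step 3: BC = 5.27 cmol/(kg*pH unit)

5.27


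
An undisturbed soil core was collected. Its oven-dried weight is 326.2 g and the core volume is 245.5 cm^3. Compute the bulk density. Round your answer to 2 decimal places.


Step 1: Identify the formula: BD = dry mass / volume
Step 2: Substitute values: BD = 326.2 / 245.5
Step 3: BD = 1.33 g/cm^3

1.33


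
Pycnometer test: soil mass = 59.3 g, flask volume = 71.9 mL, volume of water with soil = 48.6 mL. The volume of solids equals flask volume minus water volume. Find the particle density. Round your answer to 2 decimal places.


Step 1: Volume of solids = flask volume - water volume with soil
Step 2: V_solids = 71.9 - 48.6 = 23.3 mL
Step 3: Particle density = mass / V_solids = 59.3 / 23.3 = 2.55 g/cm^3

2.55


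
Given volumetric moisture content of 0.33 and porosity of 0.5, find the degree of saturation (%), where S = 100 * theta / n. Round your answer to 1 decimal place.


Step 1: S = 100 * theta_v / n
Step 2: S = 100 * 0.33 / 0.5
Step 3: S = 66.0%

66.0


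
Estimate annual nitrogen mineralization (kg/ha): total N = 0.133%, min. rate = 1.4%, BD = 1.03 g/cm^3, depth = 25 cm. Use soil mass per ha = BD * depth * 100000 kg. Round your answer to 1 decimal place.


Step 1: Soil mass per ha = BD * depth * 100000 = 1.03 * 25 * 100000 = 2575000 kg
Step 2: Total N pool = soil mass * N%/100 = 2575000 * 0.133/100 = 3424.75 kg/ha
Step 3: N mineralized = N pool * rate%/100 = 3424.75 * 1.4/100 = 47.9 kg/ha/yr

47.9


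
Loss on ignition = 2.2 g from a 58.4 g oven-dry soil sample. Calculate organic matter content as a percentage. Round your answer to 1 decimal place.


Step 1: OM% = 100 * LOI / sample mass
Step 2: OM = 100 * 2.2 / 58.4
Step 3: OM = 3.8%

3.8


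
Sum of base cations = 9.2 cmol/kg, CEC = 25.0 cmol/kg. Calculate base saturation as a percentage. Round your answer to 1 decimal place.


Step 1: BS = 100 * (sum of bases) / CEC
Step 2: BS = 100 * 9.2 / 25.0
Step 3: BS = 36.8%

36.8


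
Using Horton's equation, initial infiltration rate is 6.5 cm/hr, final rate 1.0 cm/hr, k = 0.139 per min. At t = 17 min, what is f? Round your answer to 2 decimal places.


Step 1: f = fc + (f0 - fc) * exp(-k * t)
Step 2: exp(-0.139 * 17) = 0.094137
Step 3: f = 1.0 + (6.5 - 1.0) * 0.094137
Step 4: f = 1.0 + 5.5 * 0.094137
Step 5: f = 1.52 cm/hr

1.52


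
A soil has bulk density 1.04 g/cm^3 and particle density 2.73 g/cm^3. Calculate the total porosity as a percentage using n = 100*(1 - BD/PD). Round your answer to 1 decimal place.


Step 1: Formula: n = 100 * (1 - BD / PD)
Step 2: n = 100 * (1 - 1.04 / 2.73)
Step 3: n = 100 * (1 - 0.38095)
Step 4: n = 61.9%

61.9


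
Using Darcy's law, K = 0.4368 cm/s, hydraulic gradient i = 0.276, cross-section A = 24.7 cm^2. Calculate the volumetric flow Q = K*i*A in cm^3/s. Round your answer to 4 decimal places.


Step 1: Apply Darcy's law: Q = K * i * A
Step 2: Q = 0.4368 * 0.276 * 24.7
Step 3: Q = 2.9778 cm^3/s

2.9778


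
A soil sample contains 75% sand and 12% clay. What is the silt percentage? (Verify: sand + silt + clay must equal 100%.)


Step 1: sand + silt + clay = 100%
Step 2: silt = 100 - sand - clay
Step 3: silt = 100 - 75 - 12
Step 4: silt = 13%

13


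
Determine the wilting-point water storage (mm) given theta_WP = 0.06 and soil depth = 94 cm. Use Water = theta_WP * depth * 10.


Step 1: Water (mm) = theta_WP * depth * 10
Step 2: Water = 0.06 * 94 * 10
Step 3: Water = 56.4 mm

56.4


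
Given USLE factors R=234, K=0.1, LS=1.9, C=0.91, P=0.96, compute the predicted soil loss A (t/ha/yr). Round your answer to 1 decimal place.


Step 1: A = R * K * LS * C * P
Step 2: R * K = 234 * 0.1 = 23.4
Step 3: (R*K) * LS = 23.4 * 1.9 = 44.46
Step 4: * C * P = 44.46 * 0.91 * 0.96 = 38.8
Step 5: A = 38.8 t/(ha*yr)

38.8


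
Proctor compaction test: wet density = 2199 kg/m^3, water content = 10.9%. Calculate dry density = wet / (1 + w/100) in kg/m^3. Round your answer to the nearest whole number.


Step 1: Dry density = wet density / (1 + w/100)
Step 2: Dry density = 2199 / (1 + 10.9/100)
Step 3: Dry density = 2199 / 1.109
Step 4: Dry density = 1983 kg/m^3

1983


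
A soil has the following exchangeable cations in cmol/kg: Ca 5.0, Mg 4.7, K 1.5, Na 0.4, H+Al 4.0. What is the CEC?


Step 1: CEC = Ca + Mg + K + Na + (H+Al)
Step 2: CEC = 5.0 + 4.7 + 1.5 + 0.4 + 4.0
Step 3: CEC = 15.6 cmol/kg

15.6


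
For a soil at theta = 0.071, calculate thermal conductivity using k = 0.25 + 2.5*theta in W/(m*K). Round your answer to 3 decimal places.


Step 1: k = 0.25 + 2.5 * theta
Step 2: k = 0.25 + 2.5 * 0.071
Step 3: k = 0.25 + 0.178
Step 4: k = 0.428 W/(m*K)

0.428


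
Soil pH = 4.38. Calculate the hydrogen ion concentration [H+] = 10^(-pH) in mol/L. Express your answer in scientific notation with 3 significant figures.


Step 1: [H+] = 10^(-pH)
Step 2: [H+] = 10^(-4.38)
Step 3: [H+] = 4.17e-05 mol/L

4.17e-05


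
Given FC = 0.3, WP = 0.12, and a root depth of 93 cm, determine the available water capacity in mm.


Step 1: Available water = (FC - WP) * depth * 10
Step 2: AW = (0.3 - 0.12) * 93 * 10
Step 3: AW = 0.18 * 93 * 10
Step 4: AW = 167.4 mm

167.4


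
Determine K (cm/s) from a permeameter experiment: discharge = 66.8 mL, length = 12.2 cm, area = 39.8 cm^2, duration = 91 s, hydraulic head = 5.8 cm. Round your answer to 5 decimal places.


Step 1: K = Q * L / (A * t * h)
Step 2: Numerator = 66.8 * 12.2 = 814.96
Step 3: Denominator = 39.8 * 91 * 5.8 = 21006.44
Step 4: K = 814.96 / 21006.44 = 0.0388 cm/s

0.0388


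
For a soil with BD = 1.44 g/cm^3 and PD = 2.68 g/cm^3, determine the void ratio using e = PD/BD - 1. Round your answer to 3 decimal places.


Step 1: e = PD / BD - 1
Step 2: e = 2.68 / 1.44 - 1
Step 3: e = 1.86111 - 1
Step 4: e = 0.861

0.861


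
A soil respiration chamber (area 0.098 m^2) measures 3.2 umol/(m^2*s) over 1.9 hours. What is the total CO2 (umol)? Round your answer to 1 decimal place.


Step 1: Convert time to seconds: 1.9 hr * 3600 = 6840.0 s
Step 2: Total = flux * area * time_s
Step 3: Total = 3.2 * 0.098 * 6840.0
Step 4: Total = 2145.0 umol

2145.0


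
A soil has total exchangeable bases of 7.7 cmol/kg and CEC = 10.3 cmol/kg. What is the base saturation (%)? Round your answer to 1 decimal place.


Step 1: BS = 100 * (sum of bases) / CEC
Step 2: BS = 100 * 7.7 / 10.3
Step 3: BS = 74.8%

74.8


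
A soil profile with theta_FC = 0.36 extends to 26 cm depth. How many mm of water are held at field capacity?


Step 1: Water (mm) = theta_FC * depth (cm) * 10
Step 2: Water = 0.36 * 26 * 10
Step 3: Water = 93.6 mm

93.6


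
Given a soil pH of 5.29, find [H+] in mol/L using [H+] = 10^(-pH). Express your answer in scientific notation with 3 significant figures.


Step 1: [H+] = 10^(-pH)
Step 2: [H+] = 10^(-5.29)
Step 3: [H+] = 5.13e-06 mol/L

5.13e-06


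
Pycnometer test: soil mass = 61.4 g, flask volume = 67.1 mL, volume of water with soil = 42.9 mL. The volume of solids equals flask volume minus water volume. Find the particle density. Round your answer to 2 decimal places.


Step 1: Volume of solids = flask volume - water volume with soil
Step 2: V_solids = 67.1 - 42.9 = 24.2 mL
Step 3: Particle density = mass / V_solids = 61.4 / 24.2 = 2.54 g/cm^3

2.54


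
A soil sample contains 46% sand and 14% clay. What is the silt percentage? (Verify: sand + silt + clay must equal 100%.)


Step 1: sand + silt + clay = 100%
Step 2: silt = 100 - sand - clay
Step 3: silt = 100 - 46 - 14
Step 4: silt = 40%

40


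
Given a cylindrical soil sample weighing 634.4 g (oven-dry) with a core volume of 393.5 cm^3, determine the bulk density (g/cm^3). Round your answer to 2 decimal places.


Step 1: Identify the formula: BD = dry mass / volume
Step 2: Substitute values: BD = 634.4 / 393.5
Step 3: BD = 1.61 g/cm^3

1.61


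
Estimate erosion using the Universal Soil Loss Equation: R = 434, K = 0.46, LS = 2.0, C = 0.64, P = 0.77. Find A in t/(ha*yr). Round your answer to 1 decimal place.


Step 1: A = R * K * LS * C * P
Step 2: R * K = 434 * 0.46 = 199.64
Step 3: (R*K) * LS = 199.64 * 2.0 = 399.28
Step 4: * C * P = 399.28 * 0.64 * 0.77 = 196.8
Step 5: A = 196.8 t/(ha*yr)

196.8


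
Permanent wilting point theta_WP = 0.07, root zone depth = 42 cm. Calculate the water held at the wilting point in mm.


Step 1: Water (mm) = theta_WP * depth * 10
Step 2: Water = 0.07 * 42 * 10
Step 3: Water = 29.4 mm

29.4


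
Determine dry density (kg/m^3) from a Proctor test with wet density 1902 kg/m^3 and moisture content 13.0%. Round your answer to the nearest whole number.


Step 1: Dry density = wet density / (1 + w/100)
Step 2: Dry density = 1902 / (1 + 13.0/100)
Step 3: Dry density = 1902 / 1.13
Step 4: Dry density = 1683 kg/m^3

1683


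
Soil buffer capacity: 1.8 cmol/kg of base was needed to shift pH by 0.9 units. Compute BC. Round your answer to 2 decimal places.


Step 1: BC = change in base / change in pH
Step 2: BC = 1.8 / 0.9
Step 3: BC = 2.0 cmol/(kg*pH unit)

2.0


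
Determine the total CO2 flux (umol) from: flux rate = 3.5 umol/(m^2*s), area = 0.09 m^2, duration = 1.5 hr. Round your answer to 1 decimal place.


Step 1: Convert time to seconds: 1.5 hr * 3600 = 5400.0 s
Step 2: Total = flux * area * time_s
Step 3: Total = 3.5 * 0.09 * 5400.0
Step 4: Total = 1701.0 umol

1701.0


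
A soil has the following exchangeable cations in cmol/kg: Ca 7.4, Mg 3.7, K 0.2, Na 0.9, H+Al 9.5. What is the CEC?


Step 1: CEC = Ca + Mg + K + Na + (H+Al)
Step 2: CEC = 7.4 + 3.7 + 0.2 + 0.9 + 9.5
Step 3: CEC = 21.7 cmol/kg

21.7


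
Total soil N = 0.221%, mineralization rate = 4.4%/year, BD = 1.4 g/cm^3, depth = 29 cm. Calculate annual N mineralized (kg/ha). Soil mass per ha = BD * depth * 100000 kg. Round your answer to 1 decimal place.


Step 1: Soil mass per ha = BD * depth * 100000 = 1.4 * 29 * 100000 = 4060000 kg
Step 2: Total N pool = soil mass * N%/100 = 4060000 * 0.221/100 = 8972.6 kg/ha
Step 3: N mineralized = N pool * rate%/100 = 8972.6 * 4.4/100 = 394.8 kg/ha/yr

394.8


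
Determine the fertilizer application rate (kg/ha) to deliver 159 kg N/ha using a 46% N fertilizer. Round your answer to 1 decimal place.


Step 1: Fertilizer rate = target N / (N content / 100)
Step 2: Rate = 159 / (46 / 100)
Step 3: Rate = 159 / 0.46
Step 4: Rate = 345.7 kg/ha

345.7


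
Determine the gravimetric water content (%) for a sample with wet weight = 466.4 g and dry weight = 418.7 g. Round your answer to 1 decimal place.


Step 1: Water mass = wet - dry = 466.4 - 418.7 = 47.7 g
Step 2: w = 100 * water mass / dry mass
Step 3: w = 100 * 47.7 / 418.7 = 11.4%

11.4


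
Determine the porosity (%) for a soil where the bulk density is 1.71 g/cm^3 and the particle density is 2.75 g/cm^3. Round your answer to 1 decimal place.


Step 1: Formula: n = 100 * (1 - BD / PD)
Step 2: n = 100 * (1 - 1.71 / 2.75)
Step 3: n = 100 * (1 - 0.62182)
Step 4: n = 37.8%

37.8


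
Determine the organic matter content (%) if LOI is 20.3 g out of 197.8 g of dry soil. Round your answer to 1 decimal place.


Step 1: OM% = 100 * LOI / sample mass
Step 2: OM = 100 * 20.3 / 197.8
Step 3: OM = 10.3%

10.3


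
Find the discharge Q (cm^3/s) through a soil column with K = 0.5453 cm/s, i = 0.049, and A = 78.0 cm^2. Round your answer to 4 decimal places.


Step 1: Apply Darcy's law: Q = K * i * A
Step 2: Q = 0.5453 * 0.049 * 78.0
Step 3: Q = 2.0841 cm^3/s

2.0841


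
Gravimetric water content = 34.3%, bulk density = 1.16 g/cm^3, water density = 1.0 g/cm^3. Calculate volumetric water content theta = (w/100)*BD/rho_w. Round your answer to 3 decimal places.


Step 1: theta = (w / 100) * BD / rho_w
Step 2: theta = (34.3 / 100) * 1.16 / 1.0
Step 3: theta = 0.343 * 1.16
Step 4: theta = 0.398

0.398


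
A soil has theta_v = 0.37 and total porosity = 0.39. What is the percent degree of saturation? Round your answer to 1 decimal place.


Step 1: S = 100 * theta_v / n
Step 2: S = 100 * 0.37 / 0.39
Step 3: S = 94.9%

94.9


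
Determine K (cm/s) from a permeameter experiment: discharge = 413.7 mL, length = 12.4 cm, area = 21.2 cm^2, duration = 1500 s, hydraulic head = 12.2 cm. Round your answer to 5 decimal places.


Step 1: K = Q * L / (A * t * h)
Step 2: Numerator = 413.7 * 12.4 = 5129.88
Step 3: Denominator = 21.2 * 1500 * 12.2 = 387960.0
Step 4: K = 5129.88 / 387960.0 = 0.01322 cm/s

0.01322


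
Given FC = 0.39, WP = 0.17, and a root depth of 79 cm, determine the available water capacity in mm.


Step 1: Available water = (FC - WP) * depth * 10
Step 2: AW = (0.39 - 0.17) * 79 * 10
Step 3: AW = 0.22 * 79 * 10
Step 4: AW = 173.8 mm

173.8


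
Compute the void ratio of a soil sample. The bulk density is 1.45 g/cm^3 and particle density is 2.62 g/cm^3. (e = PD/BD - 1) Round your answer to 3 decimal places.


Step 1: e = PD / BD - 1
Step 2: e = 2.62 / 1.45 - 1
Step 3: e = 1.8069 - 1
Step 4: e = 0.807

0.807


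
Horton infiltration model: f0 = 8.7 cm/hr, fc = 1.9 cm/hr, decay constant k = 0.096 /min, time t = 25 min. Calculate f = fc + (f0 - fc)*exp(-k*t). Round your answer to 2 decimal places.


Step 1: f = fc + (f0 - fc) * exp(-k * t)
Step 2: exp(-0.096 * 25) = 0.090718
Step 3: f = 1.9 + (8.7 - 1.9) * 0.090718
Step 4: f = 1.9 + 6.8 * 0.090718
Step 5: f = 2.52 cm/hr

2.52


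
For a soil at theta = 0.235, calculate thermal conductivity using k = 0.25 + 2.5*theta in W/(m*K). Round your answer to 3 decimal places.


Step 1: k = 0.25 + 2.5 * theta
Step 2: k = 0.25 + 2.5 * 0.235
Step 3: k = 0.25 + 0.588
Step 4: k = 0.838 W/(m*K)

0.838


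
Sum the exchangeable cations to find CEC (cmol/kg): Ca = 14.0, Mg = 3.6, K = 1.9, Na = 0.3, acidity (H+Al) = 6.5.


Step 1: CEC = Ca + Mg + K + Na + (H+Al)
Step 2: CEC = 14.0 + 3.6 + 1.9 + 0.3 + 6.5
Step 3: CEC = 26.3 cmol/kg

26.3


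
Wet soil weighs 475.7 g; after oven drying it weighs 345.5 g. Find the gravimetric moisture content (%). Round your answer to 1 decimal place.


Step 1: Water mass = wet - dry = 475.7 - 345.5 = 130.2 g
Step 2: w = 100 * water mass / dry mass
Step 3: w = 100 * 130.2 / 345.5 = 37.7%

37.7


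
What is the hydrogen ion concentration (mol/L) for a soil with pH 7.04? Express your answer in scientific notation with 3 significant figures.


Step 1: [H+] = 10^(-pH)
Step 2: [H+] = 10^(-7.04)
Step 3: [H+] = 9.12e-08 mol/L

9.12e-08


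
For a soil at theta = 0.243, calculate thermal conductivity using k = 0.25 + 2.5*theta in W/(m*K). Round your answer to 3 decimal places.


Step 1: k = 0.25 + 2.5 * theta
Step 2: k = 0.25 + 2.5 * 0.243
Step 3: k = 0.25 + 0.608
Step 4: k = 0.858 W/(m*K)

0.858


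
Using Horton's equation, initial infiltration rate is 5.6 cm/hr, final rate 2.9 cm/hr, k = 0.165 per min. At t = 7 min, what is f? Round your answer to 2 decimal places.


Step 1: f = fc + (f0 - fc) * exp(-k * t)
Step 2: exp(-0.165 * 7) = 0.315058
Step 3: f = 2.9 + (5.6 - 2.9) * 0.315058
Step 4: f = 2.9 + 2.7 * 0.315058
Step 5: f = 3.75 cm/hr

3.75


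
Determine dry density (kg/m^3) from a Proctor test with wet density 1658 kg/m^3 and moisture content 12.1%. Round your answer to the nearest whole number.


Step 1: Dry density = wet density / (1 + w/100)
Step 2: Dry density = 1658 / (1 + 12.1/100)
Step 3: Dry density = 1658 / 1.121
Step 4: Dry density = 1479 kg/m^3

1479


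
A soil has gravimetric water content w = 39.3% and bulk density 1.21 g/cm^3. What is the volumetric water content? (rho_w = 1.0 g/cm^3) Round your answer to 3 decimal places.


Step 1: theta = (w / 100) * BD / rho_w
Step 2: theta = (39.3 / 100) * 1.21 / 1.0
Step 3: theta = 0.393 * 1.21
Step 4: theta = 0.476

0.476


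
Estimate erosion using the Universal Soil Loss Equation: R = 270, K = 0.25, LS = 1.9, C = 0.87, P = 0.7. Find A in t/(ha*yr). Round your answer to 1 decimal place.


Step 1: A = R * K * LS * C * P
Step 2: R * K = 270 * 0.25 = 67.5
Step 3: (R*K) * LS = 67.5 * 1.9 = 128.25
Step 4: * C * P = 128.25 * 0.87 * 0.7 = 78.1
Step 5: A = 78.1 t/(ha*yr)

78.1


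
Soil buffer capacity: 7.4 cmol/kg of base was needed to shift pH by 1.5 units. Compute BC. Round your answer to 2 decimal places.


Step 1: BC = change in base / change in pH
Step 2: BC = 7.4 / 1.5
Step 3: BC = 4.93 cmol/(kg*pH unit)

4.93


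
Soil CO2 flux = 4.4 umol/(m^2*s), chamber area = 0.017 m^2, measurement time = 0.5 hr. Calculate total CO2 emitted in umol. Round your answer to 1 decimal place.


Step 1: Convert time to seconds: 0.5 hr * 3600 = 1800.0 s
Step 2: Total = flux * area * time_s
Step 3: Total = 4.4 * 0.017 * 1800.0
Step 4: Total = 134.6 umol

134.6


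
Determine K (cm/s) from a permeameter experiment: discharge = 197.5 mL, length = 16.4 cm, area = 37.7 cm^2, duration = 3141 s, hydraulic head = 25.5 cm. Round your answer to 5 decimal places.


Step 1: K = Q * L / (A * t * h)
Step 2: Numerator = 197.5 * 16.4 = 3239.0
Step 3: Denominator = 37.7 * 3141 * 25.5 = 3019600.35
Step 4: K = 3239.0 / 3019600.35 = 0.00107 cm/s

0.00107


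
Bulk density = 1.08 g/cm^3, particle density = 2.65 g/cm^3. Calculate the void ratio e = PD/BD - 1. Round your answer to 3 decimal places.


Step 1: e = PD / BD - 1
Step 2: e = 2.65 / 1.08 - 1
Step 3: e = 2.4537 - 1
Step 4: e = 1.454

1.454


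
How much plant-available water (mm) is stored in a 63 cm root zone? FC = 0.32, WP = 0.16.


Step 1: Available water = (FC - WP) * depth * 10
Step 2: AW = (0.32 - 0.16) * 63 * 10
Step 3: AW = 0.16 * 63 * 10
Step 4: AW = 100.8 mm

100.8


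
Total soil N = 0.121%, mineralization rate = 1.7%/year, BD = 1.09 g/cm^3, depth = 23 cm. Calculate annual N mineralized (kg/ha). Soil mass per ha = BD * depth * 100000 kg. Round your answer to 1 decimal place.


Step 1: Soil mass per ha = BD * depth * 100000 = 1.09 * 23 * 100000 = 2507000 kg
Step 2: Total N pool = soil mass * N%/100 = 2507000 * 0.121/100 = 3033.47 kg/ha
Step 3: N mineralized = N pool * rate%/100 = 3033.47 * 1.7/100 = 51.6 kg/ha/yr

51.6


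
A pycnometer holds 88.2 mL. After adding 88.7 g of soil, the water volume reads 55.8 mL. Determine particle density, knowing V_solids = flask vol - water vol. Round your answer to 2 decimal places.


Step 1: Volume of solids = flask volume - water volume with soil
Step 2: V_solids = 88.2 - 55.8 = 32.4 mL
Step 3: Particle density = mass / V_solids = 88.7 / 32.4 = 2.74 g/cm^3

2.74
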